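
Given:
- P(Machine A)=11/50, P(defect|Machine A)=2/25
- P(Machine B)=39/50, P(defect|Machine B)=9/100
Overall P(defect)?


P(B) = Σ P(B|Aᵢ)×P(Aᵢ)
  2/25×11/50 = 11/625
  9/100×39/50 = 351/5000
Sum = 439/5000

P(defect) = 439/5000 ≈ 8.78%


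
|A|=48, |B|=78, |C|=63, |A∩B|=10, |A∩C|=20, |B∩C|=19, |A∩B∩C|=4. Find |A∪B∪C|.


|A∪B∪C| = 48+78+63-10-20-19+4 = 144

|A∪B∪C| = 144


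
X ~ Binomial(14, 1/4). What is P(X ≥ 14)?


P(X ≥ 14) = Σ P(X=i) for i=14..14
P(X=14) = 1/268435456
Sum = 1/268435456

P(X ≥ 14) = 1/268435456 ≈ 0.00%


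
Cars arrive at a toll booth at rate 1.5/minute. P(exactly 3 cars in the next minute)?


Poisson(λ=1.5): P(X=3) = e^(-λ)×λ^k/k!
= e^(-1.5) × 1.5^3 / 3!
≈ 0.2231301601 × 3.375 / 6 ≈ 0.125511

P(X=3) ≈ 0.125511 ≈ 12.55%


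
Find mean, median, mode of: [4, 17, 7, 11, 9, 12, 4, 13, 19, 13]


Sorted: [4, 4, 7, 9, 11, 12, 13, 13, 17, 19]
Mean = 109/10
Median = 23/2
Freq: {4: 2, 17: 1, 7: 1, 11: 1, 9: 1, 12: 1, 13: 2, 19: 1}
Mode: [4, 13]

Mean=109/10, Median=23/2, Mode=[4, 13]


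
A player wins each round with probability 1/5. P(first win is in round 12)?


Geometric: P(X=12) = (1-p)^(k-1)×p = (4/5)^11×1/5 = 4194304/244140625

P(X=12) = 4194304/244140625 ≈ 1.72%


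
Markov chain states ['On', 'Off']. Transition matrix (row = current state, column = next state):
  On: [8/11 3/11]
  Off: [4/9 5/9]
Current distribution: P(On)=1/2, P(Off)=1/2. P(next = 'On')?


P(next=On) = Σᵢ P(now=i)×P(i→On)
= 1/2×8/11 + 1/2×4/9
= 4/11 + 2/9 = 58/99

P = 58/99 ≈ 0.5859


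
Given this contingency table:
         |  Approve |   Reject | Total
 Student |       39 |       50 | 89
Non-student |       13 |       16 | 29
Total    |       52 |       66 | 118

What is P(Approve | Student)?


P(Approve | Student) = 39/(39+50) = 39/89

P(Approve|Student) = 39/89 ≈ 43.82%


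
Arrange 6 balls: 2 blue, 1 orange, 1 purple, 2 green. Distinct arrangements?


6!/(2!×1!×1!×2!) = 180

180


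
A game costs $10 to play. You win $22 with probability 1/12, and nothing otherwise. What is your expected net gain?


E[gain] = (22-10)×1/12 + (-10)×11/12
= 1 - 55/6 = -49/6

Expected net gain = $-49/6 ≈ $-8.17


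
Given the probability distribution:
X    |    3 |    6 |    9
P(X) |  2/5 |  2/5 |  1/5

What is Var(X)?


E[X] = 27/5
E[X²] = 171/5
Var(X) = E[X²] - (E[X])² = 171/5 - 729/25 = 126/25

Var(X) = 126/25 ≈ 5.0400


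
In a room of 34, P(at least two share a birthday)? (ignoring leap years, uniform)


P(all different) = Π(365-i)/365 for i=0..33
= 0.204683
P(match) = 1 - 0.204683 = 0.795317

P ≈ 0.7953 ≈ 79.53%


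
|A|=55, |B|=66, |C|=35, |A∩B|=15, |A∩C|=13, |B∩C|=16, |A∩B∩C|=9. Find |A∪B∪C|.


|A∪B∪C| = 55+66+35-15-13-16+9 = 121

|A∪B∪C| = 121


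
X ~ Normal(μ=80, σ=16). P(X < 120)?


z = (120-80)/16 = 2.5
P(Z < 2.5) = 0.9938

P(X < 120) ≈ 0.9938


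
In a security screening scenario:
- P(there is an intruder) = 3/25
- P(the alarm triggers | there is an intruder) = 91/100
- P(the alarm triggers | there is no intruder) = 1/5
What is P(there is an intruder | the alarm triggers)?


Using Bayes' theorem:
P(A|B) = P(B|A)·P(A) / P(B)

P(the alarm triggers) = 91/100 × 3/25 + 1/5 × 22/25
= 273/2500 + 22/125 = 713/2500

P(there is an intruder|the alarm triggers) = (273/2500) / (713/2500) = 273/713

P(there is an intruder|the alarm triggers) = 273/713 ≈ 38.29%


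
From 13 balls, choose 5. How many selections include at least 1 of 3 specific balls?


Complement: C(13,5) - C(10,5) = 1287 - 252 = 1035

1035


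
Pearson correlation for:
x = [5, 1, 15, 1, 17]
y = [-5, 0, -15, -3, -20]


n=5, Σx=39, Σy=-43, Σxy=-593, Σx²=541, Σy²=659
r = (5×(-593) - 39×(-43))/√((5×541 - 39²)(5×659 - (-43)²))
= -1288/√(1184×1446) = -1288/√1712064 ≈ -1288/1308.4586 ≈ -0.9844

r ≈ -0.9844


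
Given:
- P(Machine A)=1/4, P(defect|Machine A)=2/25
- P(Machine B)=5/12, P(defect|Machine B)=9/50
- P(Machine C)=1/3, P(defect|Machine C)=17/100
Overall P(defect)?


P(B) = Σ P(B|Aᵢ)×P(Aᵢ)
  2/25×1/4 = 1/50
  9/50×5/12 = 3/40
  17/100×1/3 = 17/300
Sum = 91/600

P(defect) = 91/600 ≈ 15.17%


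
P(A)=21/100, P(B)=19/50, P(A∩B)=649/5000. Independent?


P(A)×P(B) = 399/5000
P(A∩B) = 649/5000
Not equal → NOT independent

No, not independent


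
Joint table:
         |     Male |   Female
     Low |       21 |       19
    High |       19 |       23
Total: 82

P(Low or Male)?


P(Low∨Male) = P(Low) + P(Male) - P(Low∧Male)
= (40 + 40 - 21)/82 = 59/82

P = 59/82 ≈ 71.95%


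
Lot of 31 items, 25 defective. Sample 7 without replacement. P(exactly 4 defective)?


Hypergeometric: C(25,4)×C(6,3)/C(31,7)
= 12650×20/2629575 = 10120/105183

P(X=4) = 10120/105183 ≈ 9.62%


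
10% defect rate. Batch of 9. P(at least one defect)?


P(all good) = (9/10)^9 = 387420489/1000000000
P(≥1 defect) = 612579511/1000000000

P = 612579511/1000000000 ≈ 61.26%


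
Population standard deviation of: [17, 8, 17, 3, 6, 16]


Mean = 67/6
  (17-67/6)²=1225/36
  (8-67/6)²=361/36
  (17-67/6)²=1225/36
  (3-67/6)²=2401/36
  (6-67/6)²=961/36
  (16-67/6)²=841/36
Σ(x-μ)² = 1169/6
σ² = (1169/6)/6 = 1169/36

σ = √(1169/36) ≈ 5.6984


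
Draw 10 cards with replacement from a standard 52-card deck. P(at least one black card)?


P(not a black card) = 26/52 = 1/2
P(none in 10 draws) = (1/2)^10 = 1/1024
P(≥1 black card) = 1 - 1/1024 = 1023/1024

P = 1023/1024 ≈ 99.90%


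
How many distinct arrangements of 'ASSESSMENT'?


Letters: 10, freq: {'A': 1, 'S': 4, 'E': 2, 'M': 1, 'N': 1, 'T': 1}
10!/(1!×4!×2!×1!×1!×1!) = 3628800/48 = 75600

75600


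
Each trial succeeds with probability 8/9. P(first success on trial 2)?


Geometric: P(X=2) = (1-p)^(k-1)×p = (1/9)^1×8/9 = 8/81

P(X=2) = 8/81 ≈ 9.88%


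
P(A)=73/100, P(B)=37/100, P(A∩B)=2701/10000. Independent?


P(A)×P(B) = 2701/10000
P(A∩B) = 2701/10000
Equal ✓ → Independent

Yes, independent


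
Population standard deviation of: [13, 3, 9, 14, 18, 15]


Mean = 72/6 = 12
  (13-12)²=1
  (3-12)²=81
  (9-12)²=9
  (14-12)²=4
  (18-12)²=36
  (15-12)²=9
Σ(x-μ)² = 140
σ² = 140/6 = 70/3

σ = √(70/3) ≈ 4.8305


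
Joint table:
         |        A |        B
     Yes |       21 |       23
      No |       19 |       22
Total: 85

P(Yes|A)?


P(Yes|A) = 21/(21+19) = 21/40

P = 21/40 ≈ 52.50%


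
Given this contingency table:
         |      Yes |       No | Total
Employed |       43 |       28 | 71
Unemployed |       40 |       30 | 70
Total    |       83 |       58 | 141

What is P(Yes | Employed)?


P(Yes | Employed) = 43/(43+28) = 43/71

P(Yes|Employed) = 43/71 ≈ 60.56%


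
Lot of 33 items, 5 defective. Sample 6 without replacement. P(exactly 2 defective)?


Hypergeometric: C(5,2)×C(28,4)/C(33,6)
= 10×20475/1107568 = 14625/79112

P(X=2) = 14625/79112 ≈ 18.49%


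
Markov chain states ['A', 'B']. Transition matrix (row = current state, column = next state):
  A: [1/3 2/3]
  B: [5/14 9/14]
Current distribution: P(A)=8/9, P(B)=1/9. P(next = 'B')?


P(next=B) = Σᵢ P(now=i)×P(i→B)
= 8/9×2/3 + 1/9×9/14
= 16/27 + 1/14 = 251/378

P = 251/378 ≈ 0.6640


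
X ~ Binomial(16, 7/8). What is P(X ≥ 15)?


P(X ≥ 15) = Σ P(X=i) for i=15..16
P(X=15) = 4747561509943/17592186044416
P(X=16) = 33232930569601/281474976710656
Sum = 109193914728689/281474976710656

P(X ≥ 15) = 109193914728689/281474976710656 ≈ 38.79%


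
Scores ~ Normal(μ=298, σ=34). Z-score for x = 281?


z = (x - μ)/σ = (281 - 298)/34 = -0.5

z = -0.5


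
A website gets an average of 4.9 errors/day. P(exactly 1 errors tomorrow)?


Poisson(λ=4.9): P(X=1) = e^(-λ)×λ^k/k!
= e^(-4.9) × 4.9^1 / 1!
≈ 0.007446583071 × 4.9 / 1 ≈ 0.036488

P(X=1) ≈ 0.036488 ≈ 3.65%


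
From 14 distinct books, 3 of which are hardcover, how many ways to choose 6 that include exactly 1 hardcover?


Choose 1 of the 3 hardcovers and 5 of the other 11 books:
C(3,1)×C(11,5) = 3×462 = 1386

1386


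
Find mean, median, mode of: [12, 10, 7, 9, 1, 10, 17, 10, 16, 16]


Sorted: [1, 7, 9, 10, 10, 10, 12, 16, 16, 17]
Mean = 108/10 = 54/5
Median = 10
Freq: {12: 1, 10: 3, 7: 1, 9: 1, 1: 1, 17: 1, 16: 2}
Mode: [10]

Mean=54/5, Median=10, Mode=10


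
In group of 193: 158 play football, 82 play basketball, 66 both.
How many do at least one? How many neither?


|A∪B| = 158+82-66 = 174
Neither = 193-174 = 19

At least one: 174; Neither: 19


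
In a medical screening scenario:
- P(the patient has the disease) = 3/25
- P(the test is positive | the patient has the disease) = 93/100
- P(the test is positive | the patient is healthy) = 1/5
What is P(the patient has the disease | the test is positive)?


Using Bayes' theorem:
P(A|B) = P(B|A)·P(A) / P(B)

P(the test is positive) = 93/100 × 3/25 + 1/5 × 22/25
= 279/2500 + 22/125 = 719/2500

P(the patient has the disease|the test is positive) = (279/2500) / (719/2500) = 279/719

P(the patient has the disease|the test is positive) = 279/719 ≈ 38.80%


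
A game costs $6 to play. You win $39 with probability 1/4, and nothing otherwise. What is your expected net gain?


E[gain] = (39-6)×1/4 + (-6)×3/4
= 33/4 - 9/2 = 15/4

Expected net gain = $15/4 ≈ $3.75


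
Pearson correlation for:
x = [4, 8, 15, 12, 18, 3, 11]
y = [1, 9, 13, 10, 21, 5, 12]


n=7, Σx=71, Σy=71, Σxy=916, Σx²=903, Σy²=961
r = (7×916 - 71×71)/√((7×903 - 71²)(7×961 - 71²))
= 1371/√(1280×1686) = 1371/√2158080 ≈ 1371/1469.0405 ≈ 0.9333

r ≈ 0.9333


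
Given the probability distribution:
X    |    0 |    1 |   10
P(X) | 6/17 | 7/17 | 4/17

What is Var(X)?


E[X] = 47/17
E[X²] = 407/17
Var(X) = E[X²] - (E[X])² = 407/17 - 2209/289 = 4710/289

Var(X) = 4710/289 ≈ 16.2976


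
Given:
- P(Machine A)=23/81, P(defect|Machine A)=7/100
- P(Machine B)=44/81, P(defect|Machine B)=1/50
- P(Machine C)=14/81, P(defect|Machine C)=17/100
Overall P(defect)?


P(B) = Σ P(B|Aᵢ)×P(Aᵢ)
  7/100×23/81 = 161/8100
  1/50×44/81 = 22/2025
  17/100×14/81 = 119/4050
Sum = 487/8100

P(defect) = 487/8100 ≈ 6.01%


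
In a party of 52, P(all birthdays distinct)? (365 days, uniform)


P(all different) = Π(365-i)/365 for i=0..51
= (365/365)×(364/365)×...×(314/365)
= 0.021995

P ≈ 0.0220 ≈ 2.20%


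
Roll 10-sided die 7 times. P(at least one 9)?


P(no 9)^7 = (9/10)^7 = 4782969/10000000
P(≥1) = 1 - 4782969/10000000 = 5217031/10000000

P = 5217031/10000000 ≈ 52.17%


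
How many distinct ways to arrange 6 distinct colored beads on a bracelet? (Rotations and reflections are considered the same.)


Free circular arrangements: rotations and reflections both identified.
(n-1)!/2 = 5!/2 = 120/2 = 60

60


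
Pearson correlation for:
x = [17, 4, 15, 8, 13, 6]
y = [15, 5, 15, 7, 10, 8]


n=6, Σx=63, Σy=60, Σxy=734, Σx²=799, Σy²=688
r = (6×734 - 63×60)/√((6×799 - 63²)(6×688 - 60²))
= 624/√(825×528) = 624/√435600 ≈ 624/660.0000 ≈ 0.9455

r ≈ 0.9455


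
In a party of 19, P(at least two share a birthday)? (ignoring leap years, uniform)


P(all different) = Π(365-i)/365 for i=0..18
= 0.620881
P(match) = 1 - 0.620881 = 0.379119

P ≈ 0.3791 ≈ 37.91%


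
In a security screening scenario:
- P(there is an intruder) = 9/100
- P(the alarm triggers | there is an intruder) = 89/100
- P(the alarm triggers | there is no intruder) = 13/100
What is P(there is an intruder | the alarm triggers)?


Using Bayes' theorem:
P(A|B) = P(B|A)·P(A) / P(B)

P(the alarm triggers) = 89/100 × 9/100 + 13/100 × 91/100
= 801/10000 + 1183/10000 = 124/625

P(there is an intruder|the alarm triggers) = (801/10000) / (124/625) = 801/1984

P(there is an intruder|the alarm triggers) = 801/1984 ≈ 40.37%


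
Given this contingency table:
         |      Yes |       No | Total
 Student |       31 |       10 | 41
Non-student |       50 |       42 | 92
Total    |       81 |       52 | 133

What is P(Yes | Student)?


P(Yes | Student) = 31/(31+10) = 31/41

P(Yes|Student) = 31/41 ≈ 75.61%


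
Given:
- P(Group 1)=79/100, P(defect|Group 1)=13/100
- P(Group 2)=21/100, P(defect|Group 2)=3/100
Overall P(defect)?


P(B) = Σ P(B|Aᵢ)×P(Aᵢ)
  13/100×79/100 = 1027/10000
  3/100×21/100 = 63/10000
Sum = 109/1000

P(defect) = 109/1000 ≈ 10.90%


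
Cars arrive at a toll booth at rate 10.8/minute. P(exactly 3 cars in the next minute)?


Poisson(λ=10.8): P(X=3) = e^(-λ)×λ^k/k!
= e^(-10.8) × 10.8^3 / 3!
≈ 2.039950341e-05 × 1259.712 / 6 ≈ 0.004283

P(X=3) ≈ 0.004283 ≈ 0.43%


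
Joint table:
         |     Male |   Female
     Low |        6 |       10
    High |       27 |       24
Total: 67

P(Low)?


P(Low) = (6+10)/67 = 16/67

P(Low) = 16/67 ≈ 23.88%


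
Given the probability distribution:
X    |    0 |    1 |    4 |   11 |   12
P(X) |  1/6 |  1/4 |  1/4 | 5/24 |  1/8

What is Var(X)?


E[X] = 121/24
E[X²] = 1139/24
Var(X) = E[X²] - (E[X])² = 1139/24 - 14641/576 = 12695/576

Var(X) = 12695/576 ≈ 22.0399


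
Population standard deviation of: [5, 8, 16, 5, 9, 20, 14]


Mean = 77/7 = 11
  (5-11)²=36
  (8-11)²=9
  (16-11)²=25
  (5-11)²=36
  (9-11)²=4
  (20-11)²=81
  (14-11)²=9
Σ(x-μ)² = 200
σ² = 200/7

σ = √(200/7) ≈ 5.3452


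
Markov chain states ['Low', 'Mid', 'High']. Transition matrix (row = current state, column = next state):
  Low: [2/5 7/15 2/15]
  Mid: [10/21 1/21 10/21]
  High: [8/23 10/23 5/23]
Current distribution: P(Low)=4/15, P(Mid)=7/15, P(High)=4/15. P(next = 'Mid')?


P(next=Mid) = Σᵢ P(now=i)×P(i→Mid)
= 4/15×7/15 + 7/15×1/21 + 4/15×10/23
= 28/225 + 1/45 + 8/69 = 151/575

P = 151/575 ≈ 0.2626


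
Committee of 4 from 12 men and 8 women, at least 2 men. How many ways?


Count by #men:
  2M,2W: C(12,2)×C(8,2)=1848
  3M,1W: C(12,3)×C(8,1)=1760
  4M,0W: C(12,4)×C(8,0)=495
Total = 4103

4103


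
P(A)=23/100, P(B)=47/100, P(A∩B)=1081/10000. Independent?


P(A)×P(B) = 1081/10000
P(A∩B) = 1081/10000
Equal ✓ → Independent

Yes, independent


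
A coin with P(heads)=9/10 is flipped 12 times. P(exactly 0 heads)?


Binomial: P(X=0) = C(12,0)×p^0×(1-p)^12
= 1 × 1 × 1/1000000000000 = 1/1000000000000

P(X=0) = 1/1000000000000 ≈ 0.00%


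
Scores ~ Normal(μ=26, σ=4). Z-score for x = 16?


z = (x - μ)/σ = (16 - 26)/4 = -2.5

z = -2.5


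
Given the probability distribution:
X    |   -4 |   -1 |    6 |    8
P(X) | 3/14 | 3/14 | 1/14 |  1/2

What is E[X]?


E[X] = Σ x·P(X=x)
= (-4)×(3/14) + (-1)×(3/14) + (6)×(1/14) + (8)×(1/2)
= 47/14

E[X] = 47/14


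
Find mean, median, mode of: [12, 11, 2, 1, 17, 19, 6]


Sorted: [1, 2, 6, 11, 12, 17, 19]
Mean = 68/7
Median = 11
Freq: {12: 1, 11: 1, 2: 1, 1: 1, 17: 1, 19: 1, 6: 1}
Mode: No mode

Mean=68/7, Median=11, Mode=No mode


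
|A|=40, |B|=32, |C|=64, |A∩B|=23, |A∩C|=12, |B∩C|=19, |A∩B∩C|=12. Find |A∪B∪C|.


|A∪B∪C| = 40+32+64-23-12-19+12 = 94

|A∪B∪C| = 94


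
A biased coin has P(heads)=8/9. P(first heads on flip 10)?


Geometric: P(X=10) = (1-p)^(k-1)×p = (1/9)^9×8/9 = 8/3486784401

P(X=10) = 8/3486784401 ≈ 0.00%


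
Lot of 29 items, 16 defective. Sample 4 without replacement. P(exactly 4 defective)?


Hypergeometric: C(16,4)×C(13,0)/C(29,4)
= 1820×1/23751 = 20/261

P(X=4) = 20/261 ≈ 7.66%


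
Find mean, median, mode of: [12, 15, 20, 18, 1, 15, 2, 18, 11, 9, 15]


Sorted: [1, 2, 9, 11, 12, 15, 15, 15, 18, 18, 20]
Mean = 136/11
Median = 15
Freq: {12: 1, 15: 3, 20: 1, 18: 2, 1: 1, 2: 1, 11: 1, 9: 1}
Mode: [15]

Mean=136/11, Median=15, Mode=15


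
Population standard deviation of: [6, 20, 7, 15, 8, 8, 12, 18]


Mean = 94/8 = 47/4
  (6-47/4)²=529/16
  (20-47/4)²=1089/16
  (7-47/4)²=361/16
  (15-47/4)²=169/16
  (8-47/4)²=225/16
  (8-47/4)²=225/16
  (12-47/4)²=1/16
  (18-47/4)²=625/16
Σ(x-μ)² = 403/2
σ² = (403/2)/8 = 403/16

σ = √(403/16) ≈ 5.0187


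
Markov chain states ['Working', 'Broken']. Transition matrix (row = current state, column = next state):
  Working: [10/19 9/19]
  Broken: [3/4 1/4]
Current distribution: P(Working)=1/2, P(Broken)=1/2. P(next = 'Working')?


P(next=Working) = Σᵢ P(now=i)×P(i→Working)
= 1/2×10/19 + 1/2×3/4
= 5/19 + 3/8 = 97/152

P = 97/152 ≈ 0.6382


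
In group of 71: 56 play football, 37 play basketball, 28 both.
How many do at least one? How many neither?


|A∪B| = 56+37-28 = 65
Neither = 71-65 = 6

At least one: 65; Neither: 6


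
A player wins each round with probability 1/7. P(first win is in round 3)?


Geometric: P(X=3) = (1-p)^(k-1)×p = (6/7)^2×1/7 = 36/343

P(X=3) = 36/343 ≈ 10.50%


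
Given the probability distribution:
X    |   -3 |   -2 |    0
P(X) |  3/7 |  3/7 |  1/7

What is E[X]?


E[X] = Σ x·P(X=x)
= (-3)×(3/7) + (-2)×(3/7) + (0)×(1/7)
= -15/7

E[X] = -15/7


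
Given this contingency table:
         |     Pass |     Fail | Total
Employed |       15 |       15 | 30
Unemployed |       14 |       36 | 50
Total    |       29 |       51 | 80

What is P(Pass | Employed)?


P(Pass | Employed) = 15/(15+15) = 15/30 = 1/2

P(Pass|Employed) = 1/2 ≈ 50.00%


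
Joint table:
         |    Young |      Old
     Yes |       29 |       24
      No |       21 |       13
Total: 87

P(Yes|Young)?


P(Yes|Young) = 29/(29+21) = 29/50

P = 29/50 ≈ 58.00%


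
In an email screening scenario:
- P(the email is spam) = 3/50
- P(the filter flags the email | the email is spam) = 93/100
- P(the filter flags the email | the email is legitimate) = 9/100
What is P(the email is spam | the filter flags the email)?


Using Bayes' theorem:
P(A|B) = P(B|A)·P(A) / P(B)

P(the filter flags the email) = 93/100 × 3/50 + 9/100 × 47/50
= 279/5000 + 423/5000 = 351/2500

P(the email is spam|the filter flags the email) = (279/5000) / (351/2500) = 31/78

P(the email is spam|the filter flags the email) = 31/78 ≈ 39.74%


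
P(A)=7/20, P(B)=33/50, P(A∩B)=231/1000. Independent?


P(A)×P(B) = 231/1000
P(A∩B) = 231/1000
Equal ✓ → Independent

Yes, independent


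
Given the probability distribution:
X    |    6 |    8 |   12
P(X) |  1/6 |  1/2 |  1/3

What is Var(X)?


E[X] = 9
E[X²] = 86
Var(X) = E[X²] - (E[X])² = 86 - 81 = 5

Var(X) = 5 ≈ 5.0000


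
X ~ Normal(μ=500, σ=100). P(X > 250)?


z = (250-500)/100 = -2.5
P(X > 250) = 1 - P(Z ≤ -2.5) = 1 - 0.0062 = 0.9938

P(X > 250) ≈ 0.9938


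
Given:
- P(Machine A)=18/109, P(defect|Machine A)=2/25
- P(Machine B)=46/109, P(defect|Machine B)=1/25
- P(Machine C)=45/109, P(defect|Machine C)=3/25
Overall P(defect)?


P(B) = Σ P(B|Aᵢ)×P(Aᵢ)
  2/25×18/109 = 36/2725
  1/25×46/109 = 46/2725
  3/25×45/109 = 27/545
Sum = 217/2725

P(defect) = 217/2725 ≈ 7.96%


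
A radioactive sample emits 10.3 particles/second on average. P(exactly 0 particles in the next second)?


Poisson(λ=10.3): P(X=0) = e^(-λ)×λ^k/k!
= e^(-10.3) × 10.3^0 / 0!
≈ 3.363309519e-05 × 1 / 1 ≈ 0.000034

P(X=0) ≈ 0.000034 ≈ 0.00%


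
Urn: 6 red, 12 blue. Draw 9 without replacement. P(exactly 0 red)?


Hypergeometric: C(6,0)×C(12,9)/C(18,9)
= 1×220/48620 = 1/221

P(X=0) = 1/221 ≈ 0.45%


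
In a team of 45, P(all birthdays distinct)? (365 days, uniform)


P(all different) = Π(365-i)/365 for i=0..44
= (365/365)×(364/365)×...×(321/365)
= 0.059024

P ≈ 0.0590 ≈ 5.90%


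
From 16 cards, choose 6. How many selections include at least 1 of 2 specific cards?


Complement: C(16,6) - C(14,6) = 8008 - 3003 = 5005

5005


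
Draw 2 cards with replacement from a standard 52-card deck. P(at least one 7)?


P(not a 7) = 48/52 = 12/13
P(none in 2 draws) = (12/13)^2 = 144/169
P(≥1 7) = 1 - 144/169 = 25/169

P = 25/169 ≈ 14.79%


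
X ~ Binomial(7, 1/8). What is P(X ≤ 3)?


P(X ≤ 3) = Σ P(X=i) for i=0..3
P(X=0) = 823543/2097152
P(X=1) = 823543/2097152
P(X=2) = 352947/2097152
P(X=3) = 84035/2097152
Sum = 521017/524288

P(X ≤ 3) = 521017/524288 ≈ 99.38%


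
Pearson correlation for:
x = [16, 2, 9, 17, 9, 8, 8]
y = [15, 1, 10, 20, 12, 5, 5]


n=7, Σx=69, Σy=68, Σxy=860, Σx²=839, Σy²=920
r = (7×860 - 69×68)/√((7×839 - 69²)(7×920 - 68²))
= 1328/√(1112×1816) = 1328/√2019392 ≈ 1328/1421.0531 ≈ 0.9345

r ≈ 0.9345


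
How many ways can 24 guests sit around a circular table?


Circular arrangements of 24 distinct objects: fix one position to break rotational symmetry.
(n-1)! = 23! = 25852016738884976640000

25852016738884976640000


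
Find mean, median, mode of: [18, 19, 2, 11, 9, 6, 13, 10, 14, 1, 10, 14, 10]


Sorted: [1, 2, 6, 9, 10, 10, 10, 11, 13, 14, 14, 18, 19]
Mean = 137/13
Median = 10
Freq: {18: 1, 19: 1, 2: 1, 11: 1, 9: 1, 6: 1, 13: 1, 10: 3, 14: 2, 1: 1}
Mode: [10]

Mean=137/13, Median=10, Mode=10


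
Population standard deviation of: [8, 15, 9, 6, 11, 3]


Mean = 52/6 = 26/3
  (8-26/3)²=4/9
  (15-26/3)²=361/9
  (9-26/3)²=1/9
  (6-26/3)²=64/9
  (11-26/3)²=49/9
  (3-26/3)²=289/9
Σ(x-μ)² = 256/3
σ² = (256/3)/6 = 128/9

σ = √(128/9) ≈ 3.7712


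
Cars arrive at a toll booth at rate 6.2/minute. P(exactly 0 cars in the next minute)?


Poisson(λ=6.2): P(X=0) = e^(-λ)×λ^k/k!
= e^(-6.2) × 6.2^0 / 0!
≈ 0.002029430636 × 1 / 1 ≈ 0.002029

P(X=0) ≈ 0.002029 ≈ 0.20%


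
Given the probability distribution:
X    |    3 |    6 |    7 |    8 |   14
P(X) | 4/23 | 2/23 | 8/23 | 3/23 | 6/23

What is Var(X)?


E[X] = 188/23
E[X²] = 1868/23
Var(X) = E[X²] - (E[X])² = 1868/23 - 35344/529 = 7620/529

Var(X) = 7620/529 ≈ 14.4045


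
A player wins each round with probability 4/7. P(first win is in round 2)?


Geometric: P(X=2) = (1-p)^(k-1)×p = (3/7)^1×4/7 = 12/49

P(X=2) = 12/49 ≈ 24.49%


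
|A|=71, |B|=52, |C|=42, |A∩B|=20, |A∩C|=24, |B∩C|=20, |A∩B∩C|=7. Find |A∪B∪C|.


|A∪B∪C| = 71+52+42-20-24-20+7 = 108

|A∪B∪C| = 108


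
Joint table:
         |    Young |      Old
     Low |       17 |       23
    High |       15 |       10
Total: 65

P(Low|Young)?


P(Low|Young) = 17/(17+15) = 17/32

P = 17/32 ≈ 53.12%


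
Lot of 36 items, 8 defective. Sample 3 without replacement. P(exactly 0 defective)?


Hypergeometric: C(8,0)×C(28,3)/C(36,3)
= 1×3276/7140 = 39/85

P(X=0) = 39/85 ≈ 45.88%


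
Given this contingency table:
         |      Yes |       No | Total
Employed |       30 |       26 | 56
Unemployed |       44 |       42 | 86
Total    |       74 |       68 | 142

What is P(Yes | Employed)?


P(Yes | Employed) = 30/(30+26) = 30/56 = 15/28

P(Yes|Employed) = 15/28 ≈ 53.57%


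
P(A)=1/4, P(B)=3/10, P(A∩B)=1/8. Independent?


P(A)×P(B) = 3/40
P(A∩B) = 1/8
Not equal → NOT independent

No, not independent


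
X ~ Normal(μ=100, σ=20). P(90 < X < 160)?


z₁=(90-100)/20=-0.5, z₂=(160-100)/20=3.0
P = Φ(3.0) - Φ(-0.5) = 0.998650 - 0.308538 = 0.690112 ≈ 0.6901

P(90 < X < 160) ≈ 0.6901


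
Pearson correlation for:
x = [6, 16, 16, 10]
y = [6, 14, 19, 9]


n=4, Σx=48, Σy=48, Σxy=654, Σx²=648, Σy²=674
r = (4×654 - 48×48)/√((4×648 - 48²)(4×674 - 48²))
= 312/√(288×392) = 312/√112896 ≈ 312/336.0000 ≈ 0.9286

r ≈ 0.9286


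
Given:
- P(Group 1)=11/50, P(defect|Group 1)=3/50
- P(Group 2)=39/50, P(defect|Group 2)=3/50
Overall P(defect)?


P(B) = Σ P(B|Aᵢ)×P(Aᵢ)
  3/50×11/50 = 33/2500
  3/50×39/50 = 117/2500
Sum = 3/50

P(defect) = 3/50 ≈ 6.00%


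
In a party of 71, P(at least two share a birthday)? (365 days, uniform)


P(all different) = Π(365-i)/365 for i=0..70
= 0.000679
P(match) = 1 - 0.000679 = 0.999321

P ≈ 0.9993 ≈ 99.93%


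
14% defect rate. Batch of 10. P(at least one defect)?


P(all good) = (43/50)^10 = 21611482313284249/97656250000000000
P(≥1 defect) = 76044767686715751/97656250000000000

P = 76044767686715751/97656250000000000 ≈ 77.87%


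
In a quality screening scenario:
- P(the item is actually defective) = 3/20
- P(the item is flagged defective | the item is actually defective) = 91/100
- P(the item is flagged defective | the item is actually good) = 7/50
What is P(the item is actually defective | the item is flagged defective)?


Using Bayes' theorem:
P(A|B) = P(B|A)·P(A) / P(B)

P(the item is flagged defective) = 91/100 × 3/20 + 7/50 × 17/20
= 273/2000 + 119/1000 = 511/2000

P(the item is actually defective|the item is flagged defective) = (273/2000) / (511/2000) = 39/73

P(the item is actually defective|the item is flagged defective) = 39/73 ≈ 53.42%


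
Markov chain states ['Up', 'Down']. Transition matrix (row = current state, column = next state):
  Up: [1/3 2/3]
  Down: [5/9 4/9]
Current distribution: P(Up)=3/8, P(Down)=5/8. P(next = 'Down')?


P(next=Down) = Σᵢ P(now=i)×P(i→Down)
= 3/8×2/3 + 5/8×4/9
= 1/4 + 5/18 = 19/36

P = 19/36 ≈ 0.5278


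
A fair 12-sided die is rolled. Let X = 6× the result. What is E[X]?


E[die] = (1+12)/2 = 13/2
E[X] = 6 × 13/2 = 39

E[X] = 39


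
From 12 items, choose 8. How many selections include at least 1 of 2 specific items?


Complement: C(12,8) - C(10,8) = 495 - 45 = 450

450


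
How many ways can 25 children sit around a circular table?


Circular arrangements of 25 distinct objects: fix one position to break rotational symmetry.
(n-1)! = 24! = 620448401733239439360000

620448401733239439360000


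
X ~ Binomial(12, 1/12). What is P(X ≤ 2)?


P(X ≤ 2) = Σ P(X=i) for i=0..2
P(X=0) = 3138428376721/8916100448256
P(X=1) = 285311670611/743008370688
P(X=2) = 285311670611/1486016741376
Sum = 8274038447719/8916100448256

P(X ≤ 2) = 8274038447719/8916100448256 ≈ 92.80%


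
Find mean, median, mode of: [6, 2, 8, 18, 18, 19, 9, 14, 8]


Sorted: [2, 6, 8, 8, 9, 14, 18, 18, 19]
Mean = 102/9 = 34/3
Median = 9
Freq: {6: 1, 2: 1, 8: 2, 18: 2, 19: 1, 9: 1, 14: 1}
Mode: [8, 18]

Mean=34/3, Median=9, Mode=[8, 18]


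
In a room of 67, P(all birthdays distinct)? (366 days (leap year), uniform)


P(all different) = Π(366-i)/366 for i=0..66
= (366/366)×(365/366)×...×(300/366)
= 0.001590

P ≈ 0.0016 ≈ 0.16%


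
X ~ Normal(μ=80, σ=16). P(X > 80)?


z = (80-80)/16 = 0.0
P(X > 80) = 1 - P(Z ≤ 0.0) = 1 - 0.5000 = 0.5000

P(X > 80) ≈ 0.5000


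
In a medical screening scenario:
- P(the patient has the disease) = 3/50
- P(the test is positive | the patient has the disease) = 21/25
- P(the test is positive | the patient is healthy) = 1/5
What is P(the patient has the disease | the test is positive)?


Using Bayes' theorem:
P(A|B) = P(B|A)·P(A) / P(B)

P(the test is positive) = 21/25 × 3/50 + 1/5 × 47/50
= 63/1250 + 47/250 = 149/625

P(the patient has the disease|the test is positive) = (63/1250) / (149/625) = 63/298

P(the patient has the disease|the test is positive) = 63/298 ≈ 21.14%


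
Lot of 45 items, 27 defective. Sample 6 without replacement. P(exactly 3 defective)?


Hypergeometric: C(27,3)×C(18,3)/C(45,6)
= 2925×816/8145060 = 39780/135751

P(X=3) = 39780/135751 ≈ 29.30%


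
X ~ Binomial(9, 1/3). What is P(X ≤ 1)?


P(X ≤ 1) = Σ P(X=i) for i=0..1
P(X=0) = 512/19683
P(X=1) = 256/2187
Sum = 2816/19683

P(X ≤ 1) = 2816/19683 ≈ 14.31%


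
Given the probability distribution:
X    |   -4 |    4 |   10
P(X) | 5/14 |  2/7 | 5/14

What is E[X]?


E[X] = Σ x·P(X=x)
= (-4)×(5/14) + (4)×(2/7) + (10)×(5/14)
= 23/7

E[X] = 23/7


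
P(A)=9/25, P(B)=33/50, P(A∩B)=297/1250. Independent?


P(A)×P(B) = 297/1250
P(A∩B) = 297/1250
Equal ✓ → Independent

Yes, independent


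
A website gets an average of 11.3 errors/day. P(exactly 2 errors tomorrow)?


Poisson(λ=11.3): P(X=2) = e^(-λ)×λ^k/k!
= e^(-11.3) × 11.3^2 / 2!
≈ 1.237292426e-05 × 127.69 / 2 ≈ 0.000790

P(X=2) ≈ 0.000790 ≈ 0.08%


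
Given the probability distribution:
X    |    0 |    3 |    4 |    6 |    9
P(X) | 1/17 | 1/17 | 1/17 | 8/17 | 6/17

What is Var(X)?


E[X] = 109/17
E[X²] = 47
Var(X) = E[X²] - (E[X])² = 47 - 11881/289 = 1702/289

Var(X) = 1702/289 ≈ 5.8893


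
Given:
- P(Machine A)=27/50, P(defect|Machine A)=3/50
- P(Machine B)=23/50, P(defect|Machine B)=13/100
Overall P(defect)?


P(B) = Σ P(B|Aᵢ)×P(Aᵢ)
  3/50×27/50 = 81/2500
  13/100×23/50 = 299/5000
Sum = 461/5000

P(defect) = 461/5000 ≈ 9.22%


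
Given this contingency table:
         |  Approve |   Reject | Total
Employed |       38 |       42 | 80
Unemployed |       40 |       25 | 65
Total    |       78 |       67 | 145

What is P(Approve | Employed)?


P(Approve | Employed) = 38/(38+42) = 38/80 = 19/40

P(Approve|Employed) = 19/40 ≈ 47.50%


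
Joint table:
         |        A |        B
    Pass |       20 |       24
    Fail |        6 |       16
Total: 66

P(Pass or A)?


P(Pass∨A) = P(Pass) + P(A) - P(Pass∧A)
= (44 + 26 - 20)/66 = 50/66 = 25/33

P = 25/33 ≈ 75.76%


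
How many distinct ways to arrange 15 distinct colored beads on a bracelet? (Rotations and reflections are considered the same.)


Free circular arrangements: rotations and reflections both identified.
(n-1)!/2 = 14!/2 = 87178291200/2 = 43589145600

43589145600


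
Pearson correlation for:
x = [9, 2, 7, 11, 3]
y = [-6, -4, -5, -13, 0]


n=5, Σx=32, Σy=-28, Σxy=-240, Σx²=264, Σy²=246
r = (5×(-240) - 32×(-28))/√((5×264 - 32²)(5×246 - (-28)²))
= -304/√(296×446) = -304/√132016 ≈ -304/363.3401 ≈ -0.8367

r ≈ -0.8367


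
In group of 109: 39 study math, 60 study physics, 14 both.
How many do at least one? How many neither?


|A∪B| = 39+60-14 = 85
Neither = 109-85 = 24

At least one: 85; Neither: 24


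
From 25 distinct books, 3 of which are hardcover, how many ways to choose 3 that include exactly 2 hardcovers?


Choose 2 of the 3 hardcovers and 1 of the other 22 books:
C(3,2)×C(22,1) = 3×22 = 66

66


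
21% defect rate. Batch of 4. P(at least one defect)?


P(all good) = (79/100)^4 = 38950081/100000000
P(≥1 defect) = 61049919/100000000

P = 61049919/100000000 ≈ 61.05%


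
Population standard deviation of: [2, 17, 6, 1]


Mean = 26/4 = 13/2
  (2-13/2)²=81/4
  (17-13/2)²=441/4
  (6-13/2)²=1/4
  (1-13/2)²=121/4
Σ(x-μ)² = 161
σ² = 161/4

σ = √(161/4) ≈ 6.3443


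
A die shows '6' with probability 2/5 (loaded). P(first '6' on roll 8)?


Geometric: P(X=8) = (1-p)^(k-1)×p = (3/5)^7×2/5 = 4374/390625

P(X=8) = 4374/390625 ≈ 1.12%


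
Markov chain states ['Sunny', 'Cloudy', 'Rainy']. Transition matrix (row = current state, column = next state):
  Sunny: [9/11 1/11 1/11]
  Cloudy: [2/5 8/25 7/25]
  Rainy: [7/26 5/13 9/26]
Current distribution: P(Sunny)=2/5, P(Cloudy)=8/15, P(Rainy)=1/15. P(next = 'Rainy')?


P(next=Rainy) = Σᵢ P(now=i)×P(i→Rainy)
= 2/5×1/11 + 8/15×7/25 + 1/15×9/26
= 2/55 + 56/375 + 3/130 = 22391/107250

P = 22391/107250 ≈ 0.2088


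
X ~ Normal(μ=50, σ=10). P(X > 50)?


z = (50-50)/10 = 0.0
P(X > 50) = 1 - P(Z ≤ 0.0) = 1 - 0.5000 = 0.5000

P(X > 50) ≈ 0.5000


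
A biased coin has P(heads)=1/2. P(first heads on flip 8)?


Geometric: P(X=8) = (1-p)^(k-1)×p = (1/2)^7×1/2 = 1/256

P(X=8) = 1/256 ≈ 0.39%


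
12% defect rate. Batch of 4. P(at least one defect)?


P(all good) = (22/25)^4 = 234256/390625
P(≥1 defect) = 156369/390625

P = 156369/390625 ≈ 40.03%


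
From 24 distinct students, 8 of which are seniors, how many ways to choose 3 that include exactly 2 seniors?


Choose 2 of the 8 seniors and 1 of the other 16 students:
C(8,2)×C(16,1) = 28×16 = 448

448


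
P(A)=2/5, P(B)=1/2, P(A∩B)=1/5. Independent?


P(A)×P(B) = 1/5
P(A∩B) = 1/5
Equal ✓ → Independent

Yes, independent


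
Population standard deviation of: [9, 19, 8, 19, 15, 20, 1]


Mean = 91/7 = 13
  (9-13)²=16
  (19-13)²=36
  (8-13)²=25
  (19-13)²=36
  (15-13)²=4
  (20-13)²=49
  (1-13)²=144
Σ(x-μ)² = 310
σ² = 310/7

σ = √(310/7) ≈ 6.6548


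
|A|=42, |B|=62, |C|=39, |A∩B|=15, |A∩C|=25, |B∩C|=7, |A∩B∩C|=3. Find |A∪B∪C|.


|A∪B∪C| = 42+62+39-15-25-7+3 = 99

|A∪B∪C| = 99


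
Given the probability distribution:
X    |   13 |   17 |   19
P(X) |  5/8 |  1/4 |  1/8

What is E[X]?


E[X] = Σ x·P(X=x)
= (13)×(5/8) + (17)×(1/4) + (19)×(1/8)
= 59/4

E[X] = 59/4


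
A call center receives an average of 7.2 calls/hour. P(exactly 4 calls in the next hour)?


Poisson(λ=7.2): P(X=4) = e^(-λ)×λ^k/k!
= e^(-7.2) × 7.2^4 / 4!
≈ 0.0007465858084 × 2687.3856 / 24 ≈ 0.083598

P(X=4) ≈ 0.083598 ≈ 8.36%


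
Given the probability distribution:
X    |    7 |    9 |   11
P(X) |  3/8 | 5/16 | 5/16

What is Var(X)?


E[X] = 71/8
E[X²] = 163/2
Var(X) = E[X²] - (E[X])² = 163/2 - 5041/64 = 175/64

Var(X) = 175/64 ≈ 2.7344


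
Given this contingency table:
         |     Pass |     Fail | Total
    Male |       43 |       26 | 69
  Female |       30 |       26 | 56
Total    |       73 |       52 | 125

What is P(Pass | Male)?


P(Pass | Male) = 43/(43+26) = 43/69

P(Pass|Male) = 43/69 ≈ 62.32%


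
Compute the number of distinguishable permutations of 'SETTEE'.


Letters: 6, freq: {'S': 1, 'E': 3, 'T': 2}
6!/(1!×3!×2!) = 720/12 = 60

60


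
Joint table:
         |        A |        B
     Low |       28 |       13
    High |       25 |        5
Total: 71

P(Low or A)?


P(Low∨A) = P(Low) + P(A) - P(Low∧A)
= (41 + 53 - 28)/71 = 66/71

P = 66/71 ≈ 92.96%


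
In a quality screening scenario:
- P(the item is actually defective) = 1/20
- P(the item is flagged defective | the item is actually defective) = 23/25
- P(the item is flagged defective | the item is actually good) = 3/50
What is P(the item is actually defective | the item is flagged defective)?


Using Bayes' theorem:
P(A|B) = P(B|A)·P(A) / P(B)

P(the item is flagged defective) = 23/25 × 1/20 + 3/50 × 19/20
= 23/500 + 57/1000 = 103/1000

P(the item is actually defective|the item is flagged defective) = (23/500) / (103/1000) = 46/103

P(the item is actually defective|the item is flagged defective) = 46/103 ≈ 44.66%


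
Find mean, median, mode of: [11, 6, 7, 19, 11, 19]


Sorted: [6, 7, 11, 11, 19, 19]
Mean = 73/6
Median = 11
Freq: {11: 2, 6: 1, 7: 1, 19: 2}
Mode: [11, 19]

Mean=73/6, Median=11, Mode=[11, 19]


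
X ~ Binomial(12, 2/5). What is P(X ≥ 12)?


P(X ≥ 12) = Σ P(X=i) for i=12..12
P(X=12) = 4096/244140625
Sum = 4096/244140625

P(X ≥ 12) = 4096/244140625 ≈ 0.00%


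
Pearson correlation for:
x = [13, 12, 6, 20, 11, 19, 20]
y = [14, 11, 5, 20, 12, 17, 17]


n=7, Σx=101, Σy=96, Σxy=1539, Σx²=1631, Σy²=1464
r = (7×1539 - 101×96)/√((7×1631 - 101²)(7×1464 - 96²))
= 1077/√(1216×1032) = 1077/√1254912 ≈ 1077/1120.2285 ≈ 0.9614

r ≈ 0.9614


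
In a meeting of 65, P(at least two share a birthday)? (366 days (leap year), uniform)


P(all different) = Π(366-i)/366 for i=0..64
= 0.002358
P(match) = 1 - 0.002358 = 0.997642

P ≈ 0.9976 ≈ 99.76%


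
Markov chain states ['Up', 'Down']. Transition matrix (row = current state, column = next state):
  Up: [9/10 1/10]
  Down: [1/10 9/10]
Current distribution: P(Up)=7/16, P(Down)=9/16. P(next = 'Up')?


P(next=Up) = Σᵢ P(now=i)×P(i→Up)
= 7/16×9/10 + 9/16×1/10
= 63/160 + 9/160 = 9/20

P = 9/20 ≈ 0.4500


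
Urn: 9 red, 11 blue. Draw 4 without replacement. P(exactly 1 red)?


Hypergeometric: C(9,1)×C(11,3)/C(20,4)
= 9×165/4845 = 99/323

P(X=1) = 99/323 ≈ 30.65%


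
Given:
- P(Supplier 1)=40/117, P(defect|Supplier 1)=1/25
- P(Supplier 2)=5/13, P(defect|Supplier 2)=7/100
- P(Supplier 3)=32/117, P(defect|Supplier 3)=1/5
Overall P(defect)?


P(B) = Σ P(B|Aᵢ)×P(Aᵢ)
  1/25×40/117 = 8/585
  7/100×5/13 = 7/260
  1/5×32/117 = 32/585
Sum = 223/2340

P(defect) = 223/2340 ≈ 9.53%


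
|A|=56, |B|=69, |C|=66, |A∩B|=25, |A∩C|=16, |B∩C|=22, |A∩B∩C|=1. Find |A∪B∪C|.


|A∪B∪C| = 56+69+66-25-16-22+1 = 129

|A∪B∪C| = 129


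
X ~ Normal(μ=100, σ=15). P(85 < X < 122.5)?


z₁=(85-100)/15=-1.0, z₂=(122.5-100)/15=1.5
P = Φ(1.5) - Φ(-1.0) = 0.933193 - 0.158655 = 0.774538 ≈ 0.7745

P(85 < X < 122.5) ≈ 0.7745


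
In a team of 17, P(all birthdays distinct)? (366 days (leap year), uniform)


P(all different) = Π(366-i)/366 for i=0..16
= (366/366)×(365/366)×...×(350/366)
= 0.685712

P ≈ 0.6857 ≈ 68.57%


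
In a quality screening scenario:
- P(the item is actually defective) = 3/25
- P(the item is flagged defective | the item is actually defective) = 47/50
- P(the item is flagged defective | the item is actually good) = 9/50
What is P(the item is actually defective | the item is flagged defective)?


Using Bayes' theorem:
P(A|B) = P(B|A)·P(A) / P(B)

P(the item is flagged defective) = 47/50 × 3/25 + 9/50 × 22/25
= 141/1250 + 99/625 = 339/1250

P(the item is actually defective|the item is flagged defective) = (141/1250) / (339/1250) = 47/113

P(the item is actually defective|the item is flagged defective) = 47/113 ≈ 41.59%


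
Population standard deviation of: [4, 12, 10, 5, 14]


Mean = 45/5 = 9
  (4-9)²=25
  (12-9)²=9
  (10-9)²=1
  (5-9)²=16
  (14-9)²=25
Σ(x-μ)² = 76
σ² = 76/5

σ = √(76/5) ≈ 3.8987


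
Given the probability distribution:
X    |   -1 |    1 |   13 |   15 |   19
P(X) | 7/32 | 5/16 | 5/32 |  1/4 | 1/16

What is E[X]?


E[X] = Σ x·P(X=x)
= (-1)×(7/32) + (1)×(5/16) + (13)×(5/32) + (15)×(1/4) + (19)×(1/16)
= 113/16

E[X] = 113/16


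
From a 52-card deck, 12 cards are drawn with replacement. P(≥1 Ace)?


P(not a Ace) = 48/52 = 12/13
P(none in 12 draws) = (12/13)^12 = 8916100448256/23298085122481
P(≥1 Ace) = 1 - 8916100448256/23298085122481 = 14381984674225/23298085122481

P = 14381984674225/23298085122481 ≈ 61.73%


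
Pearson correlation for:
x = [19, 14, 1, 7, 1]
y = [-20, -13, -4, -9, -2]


n=5, Σx=42, Σy=-48, Σxy=-631, Σx²=608, Σy²=670
r = (5×(-631) - 42×(-48))/√((5×608 - 42²)(5×670 - (-48)²))
= -1139/√(1276×1046) = -1139/√1334696 ≈ -1139/1155.2904 ≈ -0.9859

r ≈ -0.9859


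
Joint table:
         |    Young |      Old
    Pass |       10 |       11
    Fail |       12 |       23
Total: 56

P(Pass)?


P(Pass) = (10+11)/56 = 21/56 = 3/8

P(Pass) = 3/8 ≈ 37.50%


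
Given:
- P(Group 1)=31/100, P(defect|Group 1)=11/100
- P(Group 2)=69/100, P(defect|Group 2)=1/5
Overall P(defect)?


P(B) = Σ P(B|Aᵢ)×P(Aᵢ)
  11/100×31/100 = 341/10000
  1/5×69/100 = 69/500
Sum = 1721/10000

P(defect) = 1721/10000 ≈ 17.21%


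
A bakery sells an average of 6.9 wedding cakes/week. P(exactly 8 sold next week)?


Poisson(λ=6.9): P(X=8) = e^(-λ)×λ^k/k!
= e^(-6.9) × 6.9^8 / 8!
≈ 0.001007785429 × 5137983.74429 / 40320 ≈ 0.128422

P(X=8) ≈ 0.128422 ≈ 12.84%


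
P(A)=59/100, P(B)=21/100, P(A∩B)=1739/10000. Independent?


P(A)×P(B) = 1239/10000
P(A∩B) = 1739/10000
Not equal → NOT independent

No, not independent


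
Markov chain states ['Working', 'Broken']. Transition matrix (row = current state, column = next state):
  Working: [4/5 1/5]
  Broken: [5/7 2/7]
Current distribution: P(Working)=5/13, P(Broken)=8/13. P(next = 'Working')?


P(next=Working) = Σᵢ P(now=i)×P(i→Working)
= 5/13×4/5 + 8/13×5/7
= 4/13 + 40/91 = 68/91

P = 68/91 ≈ 0.7473


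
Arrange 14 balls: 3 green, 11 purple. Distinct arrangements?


14!/(3!×11!) = 364

364


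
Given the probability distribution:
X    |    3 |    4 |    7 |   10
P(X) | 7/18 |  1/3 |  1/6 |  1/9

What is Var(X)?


E[X] = 43/9
E[X²] = 253/9
Var(X) = E[X²] - (E[X])² = 253/9 - 1849/81 = 428/81

Var(X) = 428/81 ≈ 5.2840
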